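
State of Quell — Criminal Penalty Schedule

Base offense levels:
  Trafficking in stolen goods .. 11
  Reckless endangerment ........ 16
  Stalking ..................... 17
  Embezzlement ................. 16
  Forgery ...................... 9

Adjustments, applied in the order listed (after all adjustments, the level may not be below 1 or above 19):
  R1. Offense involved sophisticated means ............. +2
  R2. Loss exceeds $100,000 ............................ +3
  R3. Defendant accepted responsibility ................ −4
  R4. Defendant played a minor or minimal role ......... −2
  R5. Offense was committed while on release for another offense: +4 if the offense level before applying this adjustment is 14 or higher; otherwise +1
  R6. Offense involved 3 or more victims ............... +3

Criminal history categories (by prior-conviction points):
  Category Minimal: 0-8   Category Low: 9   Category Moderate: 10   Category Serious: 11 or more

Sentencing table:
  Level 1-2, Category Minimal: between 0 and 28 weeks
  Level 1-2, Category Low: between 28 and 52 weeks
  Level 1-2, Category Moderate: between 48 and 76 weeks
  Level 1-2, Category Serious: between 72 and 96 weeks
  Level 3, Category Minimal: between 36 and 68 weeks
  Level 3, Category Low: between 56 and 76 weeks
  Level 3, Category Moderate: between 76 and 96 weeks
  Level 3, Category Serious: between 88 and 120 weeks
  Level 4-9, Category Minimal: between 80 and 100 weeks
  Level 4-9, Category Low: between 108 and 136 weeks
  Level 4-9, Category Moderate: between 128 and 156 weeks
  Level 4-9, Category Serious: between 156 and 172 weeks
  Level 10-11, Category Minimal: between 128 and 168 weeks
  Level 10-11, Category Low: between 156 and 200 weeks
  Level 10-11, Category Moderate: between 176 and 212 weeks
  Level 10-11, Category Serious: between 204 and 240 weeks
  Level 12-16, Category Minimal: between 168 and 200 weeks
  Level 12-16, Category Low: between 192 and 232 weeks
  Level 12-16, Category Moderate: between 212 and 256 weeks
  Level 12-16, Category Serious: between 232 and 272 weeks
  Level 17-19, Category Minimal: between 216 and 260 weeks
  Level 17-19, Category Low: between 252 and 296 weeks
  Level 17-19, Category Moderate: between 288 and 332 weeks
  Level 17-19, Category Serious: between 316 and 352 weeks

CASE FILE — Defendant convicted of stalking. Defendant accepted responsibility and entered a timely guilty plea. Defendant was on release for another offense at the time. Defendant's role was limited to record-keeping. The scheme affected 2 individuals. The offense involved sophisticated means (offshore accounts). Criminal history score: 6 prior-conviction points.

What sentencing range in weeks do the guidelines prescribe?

168-200 weeks

Base offense level for stalking: 17.
R1 applies: 17 + 2 = 19.
R2 does not apply.
R3 applies: 19 − 4 = 15.
R4 applies: 15 − 2 = 13.
R5 applies (level before this adjustment is 13 < 14, so +1): 13 + 1 = 14.
Final offense level: 14.
Criminal history: 6 prior points → Category Minimal (0-8).
Level 14 falls in the 12-16 band.
Grid: Level 12-16 × Category Minimal = 168-200 weeks.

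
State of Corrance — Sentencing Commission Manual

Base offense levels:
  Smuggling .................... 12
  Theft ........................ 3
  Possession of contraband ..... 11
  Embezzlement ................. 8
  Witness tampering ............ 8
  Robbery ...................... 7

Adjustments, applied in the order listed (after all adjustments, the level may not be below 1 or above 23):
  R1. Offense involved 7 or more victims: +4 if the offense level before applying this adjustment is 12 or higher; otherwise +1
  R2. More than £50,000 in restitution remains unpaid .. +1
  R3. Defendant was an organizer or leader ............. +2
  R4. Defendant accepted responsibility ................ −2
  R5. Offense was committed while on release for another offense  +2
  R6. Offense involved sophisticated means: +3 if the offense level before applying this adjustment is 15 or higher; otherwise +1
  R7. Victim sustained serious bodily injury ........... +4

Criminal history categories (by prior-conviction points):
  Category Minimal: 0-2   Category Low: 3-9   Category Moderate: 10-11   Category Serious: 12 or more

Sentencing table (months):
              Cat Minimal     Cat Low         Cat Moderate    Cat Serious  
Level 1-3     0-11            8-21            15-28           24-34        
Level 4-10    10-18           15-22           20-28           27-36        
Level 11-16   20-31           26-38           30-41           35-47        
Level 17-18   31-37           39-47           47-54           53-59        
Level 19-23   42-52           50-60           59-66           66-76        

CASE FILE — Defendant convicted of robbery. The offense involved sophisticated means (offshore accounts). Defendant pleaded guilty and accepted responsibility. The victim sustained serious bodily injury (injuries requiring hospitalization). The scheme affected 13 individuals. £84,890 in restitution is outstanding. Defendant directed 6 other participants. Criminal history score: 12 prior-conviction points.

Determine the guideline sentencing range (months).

35-47 months

Base offense level for robbery: 7.
R1 applies (level before this adjustment is 7 < 12, so +1): 7 + 1 = 8.
R2 applies: 8 + 1 = 9.
R3 applies: 9 + 2 = 11.
R4 applies: 11 − 2 = 9.
R5 does not apply.
R6 applies (level before this adjustment is 9 < 15, so +1): 9 + 1 = 10.
R7 applies: 10 + 4 = 14.
Final offense level: 14.
Criminal history: 12 prior points → Category Serious (12+).
Level 14 falls in the 11-16 band.
Grid: Level 11-16 × Category Serious = 35-47 months.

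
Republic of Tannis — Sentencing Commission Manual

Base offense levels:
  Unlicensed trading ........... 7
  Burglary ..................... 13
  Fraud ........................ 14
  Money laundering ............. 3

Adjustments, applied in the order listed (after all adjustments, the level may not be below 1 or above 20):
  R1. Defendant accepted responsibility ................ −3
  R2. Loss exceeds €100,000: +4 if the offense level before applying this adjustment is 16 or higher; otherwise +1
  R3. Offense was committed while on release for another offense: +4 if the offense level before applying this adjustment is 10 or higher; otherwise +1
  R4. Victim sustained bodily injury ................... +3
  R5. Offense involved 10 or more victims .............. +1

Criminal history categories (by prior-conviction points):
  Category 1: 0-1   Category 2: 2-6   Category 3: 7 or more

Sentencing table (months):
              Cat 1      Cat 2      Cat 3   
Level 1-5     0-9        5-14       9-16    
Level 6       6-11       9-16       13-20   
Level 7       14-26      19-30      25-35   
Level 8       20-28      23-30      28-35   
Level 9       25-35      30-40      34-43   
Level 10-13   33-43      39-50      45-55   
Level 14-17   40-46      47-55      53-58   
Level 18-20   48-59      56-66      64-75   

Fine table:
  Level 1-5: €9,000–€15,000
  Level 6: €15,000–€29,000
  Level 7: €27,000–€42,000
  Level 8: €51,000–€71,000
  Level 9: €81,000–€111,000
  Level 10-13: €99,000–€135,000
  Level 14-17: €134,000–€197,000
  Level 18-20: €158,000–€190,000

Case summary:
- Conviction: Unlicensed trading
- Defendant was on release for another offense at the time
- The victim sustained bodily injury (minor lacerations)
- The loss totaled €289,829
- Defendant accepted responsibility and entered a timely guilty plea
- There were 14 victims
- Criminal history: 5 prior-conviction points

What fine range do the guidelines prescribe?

Base offense level for unlicensed trading: 7.
R1 applies: 7 − 3 = 4.
R2 applies (level before this adjustment is 4 < 16, so +1): 4 + 1 = 5.
R3 applies (level before this adjustment is 5 < 10, so +1): 5 + 1 = 6.
R4 applies: 6 + 3 = 9.
R5 applies: 9 + 1 = 10.
Final offense level: 10.
Level 10 falls in the 10-13 band.
Fine table: Level 10-13 → €99,000–€135,000.

€99,000–€135,000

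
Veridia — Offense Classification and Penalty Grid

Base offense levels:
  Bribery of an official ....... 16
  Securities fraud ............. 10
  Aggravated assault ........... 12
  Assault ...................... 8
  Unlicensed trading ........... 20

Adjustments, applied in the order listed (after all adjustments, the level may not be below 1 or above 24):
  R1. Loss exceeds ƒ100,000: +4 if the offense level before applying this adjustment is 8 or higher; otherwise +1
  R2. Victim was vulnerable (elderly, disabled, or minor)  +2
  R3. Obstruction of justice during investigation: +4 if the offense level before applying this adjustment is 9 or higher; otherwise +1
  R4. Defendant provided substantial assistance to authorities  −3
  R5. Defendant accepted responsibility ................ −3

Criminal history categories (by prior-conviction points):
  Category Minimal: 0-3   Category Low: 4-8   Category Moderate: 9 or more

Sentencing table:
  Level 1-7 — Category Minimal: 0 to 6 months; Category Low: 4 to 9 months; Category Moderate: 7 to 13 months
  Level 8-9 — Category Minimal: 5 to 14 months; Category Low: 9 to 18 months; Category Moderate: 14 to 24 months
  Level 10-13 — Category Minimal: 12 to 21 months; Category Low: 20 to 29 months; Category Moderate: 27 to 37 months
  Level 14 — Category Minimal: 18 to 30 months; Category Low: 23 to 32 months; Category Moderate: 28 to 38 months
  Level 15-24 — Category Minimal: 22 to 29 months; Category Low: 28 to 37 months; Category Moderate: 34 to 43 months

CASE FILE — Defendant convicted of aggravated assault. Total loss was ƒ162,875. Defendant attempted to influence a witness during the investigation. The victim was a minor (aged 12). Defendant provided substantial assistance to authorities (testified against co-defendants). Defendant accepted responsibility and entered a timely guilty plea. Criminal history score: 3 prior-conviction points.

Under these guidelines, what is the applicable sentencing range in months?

Base offense level for aggravated assault: 12.
R1 applies (level before this adjustment is 12 ≥ 8, so +4): 12 + 4 = 16.
R2 applies: 16 + 2 = 18.
R3 applies (level before this adjustment is 18 ≥ 9, so +4): 18 + 4 = 22.
R4 applies: 22 − 3 = 19.
R5 applies: 19 − 3 = 16.
Final offense level: 16.
Criminal history: 3 prior points → Category Minimal (0-3).
Level 16 falls in the 15-24 band.
Grid: Level 15-24 × Category Minimal = 22-29 months.

22-29 months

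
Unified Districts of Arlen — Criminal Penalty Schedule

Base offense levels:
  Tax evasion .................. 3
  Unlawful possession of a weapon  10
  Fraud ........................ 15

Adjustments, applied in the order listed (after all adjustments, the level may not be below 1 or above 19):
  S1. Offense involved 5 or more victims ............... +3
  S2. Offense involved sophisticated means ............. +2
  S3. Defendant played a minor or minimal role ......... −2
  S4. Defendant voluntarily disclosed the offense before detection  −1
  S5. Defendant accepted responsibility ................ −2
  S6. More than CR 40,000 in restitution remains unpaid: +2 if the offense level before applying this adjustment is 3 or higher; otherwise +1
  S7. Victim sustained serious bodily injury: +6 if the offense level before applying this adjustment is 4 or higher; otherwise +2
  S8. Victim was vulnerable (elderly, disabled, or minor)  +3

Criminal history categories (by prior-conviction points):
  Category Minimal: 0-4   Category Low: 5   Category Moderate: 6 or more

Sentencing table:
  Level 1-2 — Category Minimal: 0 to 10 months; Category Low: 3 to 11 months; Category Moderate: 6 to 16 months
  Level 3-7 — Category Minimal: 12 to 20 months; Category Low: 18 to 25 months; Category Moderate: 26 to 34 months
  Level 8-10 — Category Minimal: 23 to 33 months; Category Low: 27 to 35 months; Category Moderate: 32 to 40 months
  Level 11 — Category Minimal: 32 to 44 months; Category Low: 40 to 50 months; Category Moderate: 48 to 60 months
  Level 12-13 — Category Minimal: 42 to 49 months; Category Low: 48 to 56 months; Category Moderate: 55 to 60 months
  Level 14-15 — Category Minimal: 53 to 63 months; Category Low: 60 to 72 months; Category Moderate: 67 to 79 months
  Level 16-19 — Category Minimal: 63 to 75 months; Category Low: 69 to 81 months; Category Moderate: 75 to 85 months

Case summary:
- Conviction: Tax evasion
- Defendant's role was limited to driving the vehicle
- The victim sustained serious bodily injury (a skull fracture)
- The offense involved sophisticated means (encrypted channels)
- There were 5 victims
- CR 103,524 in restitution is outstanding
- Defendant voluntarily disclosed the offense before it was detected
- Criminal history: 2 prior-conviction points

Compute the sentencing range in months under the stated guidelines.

42-49 months

Base offense level for tax evasion: 3.
S1 applies: 3 + 3 = 6.
S2 applies: 6 + 2 = 8.
S3 applies: 8 − 2 = 6.
S4 applies: 6 − 1 = 5.
S5 does not apply.
S6 applies (level before this adjustment is 5 ≥ 3, so +2): 5 + 2 = 7.
S7 applies (level before this adjustment is 7 ≥ 4, so +6): 7 + 6 = 13.
Final offense level: 13.
Criminal history: 2 prior points → Category Minimal (0-4).
Level 13 falls in the 12-13 band.
Grid: Level 12-13 × Category Minimal = 42-49 months.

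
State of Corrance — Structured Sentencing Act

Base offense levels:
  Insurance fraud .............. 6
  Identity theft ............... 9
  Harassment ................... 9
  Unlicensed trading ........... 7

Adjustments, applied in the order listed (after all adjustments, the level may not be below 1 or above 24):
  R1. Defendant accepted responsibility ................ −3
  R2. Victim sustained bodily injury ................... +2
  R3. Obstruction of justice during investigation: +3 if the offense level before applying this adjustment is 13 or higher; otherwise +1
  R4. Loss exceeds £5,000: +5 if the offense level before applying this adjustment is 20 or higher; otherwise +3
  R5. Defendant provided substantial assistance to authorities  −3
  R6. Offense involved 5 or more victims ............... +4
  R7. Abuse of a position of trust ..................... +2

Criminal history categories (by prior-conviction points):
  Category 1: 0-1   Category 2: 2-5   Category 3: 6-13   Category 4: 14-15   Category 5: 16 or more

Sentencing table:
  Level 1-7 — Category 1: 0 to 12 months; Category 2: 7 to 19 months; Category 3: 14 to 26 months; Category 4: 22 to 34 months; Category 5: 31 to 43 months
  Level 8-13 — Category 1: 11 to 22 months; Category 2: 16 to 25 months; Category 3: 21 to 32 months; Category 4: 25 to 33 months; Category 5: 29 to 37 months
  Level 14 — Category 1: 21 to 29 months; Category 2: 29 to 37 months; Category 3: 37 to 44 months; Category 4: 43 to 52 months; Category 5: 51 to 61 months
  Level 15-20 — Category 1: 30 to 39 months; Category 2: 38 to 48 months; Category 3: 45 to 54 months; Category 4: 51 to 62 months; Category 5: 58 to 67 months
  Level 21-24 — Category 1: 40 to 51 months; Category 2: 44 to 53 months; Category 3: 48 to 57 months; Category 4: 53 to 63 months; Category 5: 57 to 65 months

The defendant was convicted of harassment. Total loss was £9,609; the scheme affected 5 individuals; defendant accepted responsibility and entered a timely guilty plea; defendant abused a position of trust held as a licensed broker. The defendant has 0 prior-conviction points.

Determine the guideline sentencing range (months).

Base offense level for harassment: 9.
R1 applies: 9 − 3 = 6.
R3 does not apply.
R4 applies (level before this adjustment is 6 < 20, so +3): 6 + 3 = 9.
R6 applies: 9 + 4 = 13.
R7 applies: 13 + 2 = 15.
Final offense level: 15.
Criminal history: 0 prior points → Category 1 (0-1).
Level 15 falls in the 15-20 band.
Grid: Level 15-20 × Category 1 = 30-39 months.

30-39 months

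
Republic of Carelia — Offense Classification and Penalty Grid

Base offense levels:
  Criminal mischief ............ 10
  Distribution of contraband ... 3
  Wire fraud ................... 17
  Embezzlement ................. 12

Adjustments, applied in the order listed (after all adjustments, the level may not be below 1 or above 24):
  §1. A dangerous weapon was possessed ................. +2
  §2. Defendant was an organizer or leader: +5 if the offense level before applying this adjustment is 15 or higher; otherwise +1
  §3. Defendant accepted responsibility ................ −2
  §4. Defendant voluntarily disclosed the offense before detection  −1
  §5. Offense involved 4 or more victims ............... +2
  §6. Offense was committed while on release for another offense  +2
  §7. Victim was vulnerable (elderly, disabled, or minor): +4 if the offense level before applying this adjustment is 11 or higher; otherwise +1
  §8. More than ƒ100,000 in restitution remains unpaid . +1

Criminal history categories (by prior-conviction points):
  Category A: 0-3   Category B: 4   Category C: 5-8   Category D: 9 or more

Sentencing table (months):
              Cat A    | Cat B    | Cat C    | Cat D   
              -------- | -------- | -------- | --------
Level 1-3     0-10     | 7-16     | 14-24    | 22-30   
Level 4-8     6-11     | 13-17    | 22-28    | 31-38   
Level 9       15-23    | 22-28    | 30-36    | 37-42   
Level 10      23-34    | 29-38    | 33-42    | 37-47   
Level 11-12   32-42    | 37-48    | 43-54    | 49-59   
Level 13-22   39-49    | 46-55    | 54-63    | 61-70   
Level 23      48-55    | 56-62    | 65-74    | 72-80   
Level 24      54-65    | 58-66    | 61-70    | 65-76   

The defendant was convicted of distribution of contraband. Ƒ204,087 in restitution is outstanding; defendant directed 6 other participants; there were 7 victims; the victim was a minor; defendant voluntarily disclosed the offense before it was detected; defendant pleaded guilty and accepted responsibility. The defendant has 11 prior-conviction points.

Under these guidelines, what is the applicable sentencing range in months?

31-38 months

Base offense level for distribution of contraband: 3.
§1 does not apply.
§2 applies (level before this adjustment is 3 < 15, so +1): 3 + 1 = 4.
§3 applies: 4 − 2 = 2.
§4 applies: 2 − 1 = 1.
§5 applies: 1 + 2 = 3.
§6 does not apply.
§7 applies (level before this adjustment is 3 < 11, so +1): 3 + 1 = 4.
§8 applies: 4 + 1 = 5.
Final offense level: 5.
Criminal history: 11 prior points → Category D (9+).
Level 5 falls in the 4-8 band.
Grid: Level 4-8 × Category D = 31-38 months.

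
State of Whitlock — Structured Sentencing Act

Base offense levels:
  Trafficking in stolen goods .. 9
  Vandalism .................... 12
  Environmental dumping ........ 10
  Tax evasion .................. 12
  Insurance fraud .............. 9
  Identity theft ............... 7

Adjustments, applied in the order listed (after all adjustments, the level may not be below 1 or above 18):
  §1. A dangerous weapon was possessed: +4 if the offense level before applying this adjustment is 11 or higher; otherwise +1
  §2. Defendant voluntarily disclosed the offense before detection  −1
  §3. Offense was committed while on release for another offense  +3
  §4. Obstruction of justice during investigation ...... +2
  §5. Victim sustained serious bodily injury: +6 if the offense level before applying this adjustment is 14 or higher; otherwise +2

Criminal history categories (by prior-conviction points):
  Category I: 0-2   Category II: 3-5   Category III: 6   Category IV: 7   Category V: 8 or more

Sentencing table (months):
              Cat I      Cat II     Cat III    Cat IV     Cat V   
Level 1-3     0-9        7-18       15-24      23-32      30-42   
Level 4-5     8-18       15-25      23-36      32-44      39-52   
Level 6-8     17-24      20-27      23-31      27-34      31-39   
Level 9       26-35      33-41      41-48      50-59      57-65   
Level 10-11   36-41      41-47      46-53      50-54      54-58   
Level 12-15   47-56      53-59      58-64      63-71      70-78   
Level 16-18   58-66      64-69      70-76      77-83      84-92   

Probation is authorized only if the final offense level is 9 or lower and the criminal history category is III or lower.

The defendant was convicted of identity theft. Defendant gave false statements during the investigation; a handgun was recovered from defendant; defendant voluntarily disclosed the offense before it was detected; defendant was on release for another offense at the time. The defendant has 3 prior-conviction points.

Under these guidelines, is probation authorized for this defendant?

Base offense level for identity theft: 7.
§1 applies (level before this adjustment is 7 < 11, so +1): 7 + 1 = 8.
§2 applies: 8 − 1 = 7.
§3 applies: 7 + 3 = 10.
§4 applies: 10 + 2 = 12.
§5 does not apply.
Final offense level: 12.
Criminal history: 3 prior points → Category II (3-5).
Level 12 falls in the 12-15 band.
Grid: Level 12-15 × Category II = 53-59 months.
Probation check: level 12 > 9 and category II ≤ III → not eligible.

No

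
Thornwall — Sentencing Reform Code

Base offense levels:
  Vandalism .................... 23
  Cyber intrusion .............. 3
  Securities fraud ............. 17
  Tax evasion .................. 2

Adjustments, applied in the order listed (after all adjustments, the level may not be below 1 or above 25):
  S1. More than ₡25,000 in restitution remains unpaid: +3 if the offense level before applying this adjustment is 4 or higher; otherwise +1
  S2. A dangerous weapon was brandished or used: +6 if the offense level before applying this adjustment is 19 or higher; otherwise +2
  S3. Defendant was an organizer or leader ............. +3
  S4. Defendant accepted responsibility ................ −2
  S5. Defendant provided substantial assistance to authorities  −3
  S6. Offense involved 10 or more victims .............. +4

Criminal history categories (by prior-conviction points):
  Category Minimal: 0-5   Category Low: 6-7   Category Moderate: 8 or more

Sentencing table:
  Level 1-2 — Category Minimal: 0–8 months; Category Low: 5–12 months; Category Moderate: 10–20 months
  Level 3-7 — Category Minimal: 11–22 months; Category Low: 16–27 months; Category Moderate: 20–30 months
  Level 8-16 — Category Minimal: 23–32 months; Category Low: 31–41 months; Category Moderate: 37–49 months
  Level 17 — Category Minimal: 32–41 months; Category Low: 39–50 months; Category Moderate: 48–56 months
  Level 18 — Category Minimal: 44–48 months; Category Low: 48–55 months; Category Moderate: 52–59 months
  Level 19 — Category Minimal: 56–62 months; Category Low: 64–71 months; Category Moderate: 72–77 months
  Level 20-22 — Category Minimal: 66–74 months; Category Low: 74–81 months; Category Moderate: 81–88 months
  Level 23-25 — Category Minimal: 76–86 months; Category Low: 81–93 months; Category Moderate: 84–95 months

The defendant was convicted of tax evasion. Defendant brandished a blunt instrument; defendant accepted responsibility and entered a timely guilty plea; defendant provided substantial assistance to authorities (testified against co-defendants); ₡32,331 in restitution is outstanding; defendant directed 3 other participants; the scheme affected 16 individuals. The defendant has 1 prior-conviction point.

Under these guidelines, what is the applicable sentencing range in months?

11-22 months

Base offense level for tax evasion: 2.
S1 applies (level before this adjustment is 2 < 4, so +1): 2 + 1 = 3.
S2 applies (level before this adjustment is 3 < 19, so +2): 3 + 2 = 5.
S3 applies: 5 + 3 = 8.
S4 applies: 8 − 2 = 6.
S5 applies: 6 − 3 = 3.
S6 applies: 3 + 4 = 7.
Final offense level: 7.
Criminal history: 1 prior point → Category Minimal (0-5).
Level 7 falls in the 3-7 band.
Grid: Level 3-7 × Category Minimal = 11-22 months.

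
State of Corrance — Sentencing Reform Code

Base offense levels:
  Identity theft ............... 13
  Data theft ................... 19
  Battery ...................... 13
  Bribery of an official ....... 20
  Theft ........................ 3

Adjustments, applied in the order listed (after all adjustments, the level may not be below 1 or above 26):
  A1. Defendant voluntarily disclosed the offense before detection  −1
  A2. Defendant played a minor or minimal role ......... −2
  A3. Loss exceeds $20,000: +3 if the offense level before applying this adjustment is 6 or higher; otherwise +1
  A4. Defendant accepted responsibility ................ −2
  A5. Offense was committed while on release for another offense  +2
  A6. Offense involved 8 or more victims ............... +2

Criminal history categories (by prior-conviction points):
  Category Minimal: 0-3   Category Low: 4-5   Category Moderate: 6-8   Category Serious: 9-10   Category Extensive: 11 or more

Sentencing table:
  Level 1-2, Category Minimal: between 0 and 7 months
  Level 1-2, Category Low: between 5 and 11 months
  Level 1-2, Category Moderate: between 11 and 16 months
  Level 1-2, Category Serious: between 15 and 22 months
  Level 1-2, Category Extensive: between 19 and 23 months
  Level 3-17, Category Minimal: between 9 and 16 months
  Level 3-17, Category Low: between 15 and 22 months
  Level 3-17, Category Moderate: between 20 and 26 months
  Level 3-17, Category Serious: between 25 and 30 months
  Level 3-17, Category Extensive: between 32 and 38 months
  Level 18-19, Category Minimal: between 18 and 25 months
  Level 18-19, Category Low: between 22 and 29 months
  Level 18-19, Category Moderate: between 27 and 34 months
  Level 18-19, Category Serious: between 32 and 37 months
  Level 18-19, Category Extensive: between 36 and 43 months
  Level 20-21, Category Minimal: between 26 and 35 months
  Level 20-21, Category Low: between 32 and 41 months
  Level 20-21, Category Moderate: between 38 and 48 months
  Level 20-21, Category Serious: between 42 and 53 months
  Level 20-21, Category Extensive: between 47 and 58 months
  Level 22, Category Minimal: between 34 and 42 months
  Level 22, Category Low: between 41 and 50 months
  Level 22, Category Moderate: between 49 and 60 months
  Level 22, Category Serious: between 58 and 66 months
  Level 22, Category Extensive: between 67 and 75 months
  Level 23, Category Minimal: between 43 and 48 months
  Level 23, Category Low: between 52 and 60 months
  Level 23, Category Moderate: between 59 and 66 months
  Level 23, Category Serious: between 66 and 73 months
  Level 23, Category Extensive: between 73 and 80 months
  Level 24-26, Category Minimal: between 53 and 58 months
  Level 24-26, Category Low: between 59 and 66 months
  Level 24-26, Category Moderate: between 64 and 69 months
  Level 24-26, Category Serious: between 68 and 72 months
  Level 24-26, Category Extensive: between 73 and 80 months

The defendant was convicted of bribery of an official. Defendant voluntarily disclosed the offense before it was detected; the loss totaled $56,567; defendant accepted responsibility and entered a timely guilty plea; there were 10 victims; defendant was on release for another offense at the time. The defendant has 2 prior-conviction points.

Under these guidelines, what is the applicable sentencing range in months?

53-58 months

Base offense level for bribery of an official: 20.
A1 applies: 20 − 1 = 19.
A3 applies (level before this adjustment is 19 ≥ 6, so +3): 19 + 3 = 22.
A4 applies: 22 − 2 = 20.
A5 applies: 20 + 2 = 22.
A6 applies: 22 + 2 = 24.
Final offense level: 24.
Criminal history: 2 prior points → Category Minimal (0-3).
Level 24 falls in the 24-26 band.
Grid: Level 24-26 × Category Minimal = 53-58 months.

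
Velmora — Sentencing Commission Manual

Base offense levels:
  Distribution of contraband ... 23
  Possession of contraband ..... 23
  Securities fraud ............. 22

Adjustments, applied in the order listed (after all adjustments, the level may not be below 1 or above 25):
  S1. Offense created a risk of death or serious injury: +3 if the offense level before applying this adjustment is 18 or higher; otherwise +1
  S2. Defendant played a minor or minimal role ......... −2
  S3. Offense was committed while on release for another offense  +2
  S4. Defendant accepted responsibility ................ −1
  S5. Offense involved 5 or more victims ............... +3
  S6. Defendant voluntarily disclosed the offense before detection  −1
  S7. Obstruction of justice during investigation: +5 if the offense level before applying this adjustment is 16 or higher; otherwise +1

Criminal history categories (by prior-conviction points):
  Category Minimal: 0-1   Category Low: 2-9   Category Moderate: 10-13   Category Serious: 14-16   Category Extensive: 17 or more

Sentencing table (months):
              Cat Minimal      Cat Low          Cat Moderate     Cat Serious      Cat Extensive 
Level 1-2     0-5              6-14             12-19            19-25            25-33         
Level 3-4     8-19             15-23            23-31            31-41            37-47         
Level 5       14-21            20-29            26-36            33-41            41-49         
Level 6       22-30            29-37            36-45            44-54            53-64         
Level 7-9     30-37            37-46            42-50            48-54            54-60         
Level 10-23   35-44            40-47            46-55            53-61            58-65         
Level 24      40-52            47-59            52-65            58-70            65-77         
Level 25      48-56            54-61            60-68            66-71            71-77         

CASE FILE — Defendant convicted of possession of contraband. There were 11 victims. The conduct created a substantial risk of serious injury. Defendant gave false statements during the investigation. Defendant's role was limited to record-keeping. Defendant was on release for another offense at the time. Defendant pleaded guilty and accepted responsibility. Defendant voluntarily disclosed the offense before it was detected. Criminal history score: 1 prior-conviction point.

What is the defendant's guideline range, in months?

Base offense level for possession of contraband: 23.
S1 applies (level before this adjustment is 23 ≥ 18, so +3): 23 + 3 = 26.
S2 applies: 26 − 2 = 24.
S3 applies: 24 + 2 = 26.
S4 applies: 26 − 1 = 25.
S5 applies: 25 + 3 = 28.
S6 applies: 28 − 1 = 27.
S7 applies (level before this adjustment is 27 ≥ 16, so +5): 27 + 5 = 32.
Level 32 exceeds the maximum of 25; capped at 25.
Final offense level: 25.
Criminal history: 1 prior point → Category Minimal (0-1).
Level 25 falls in the 25 band.
Grid: Level 25 × Category Minimal = 48-56 months.

48-56 months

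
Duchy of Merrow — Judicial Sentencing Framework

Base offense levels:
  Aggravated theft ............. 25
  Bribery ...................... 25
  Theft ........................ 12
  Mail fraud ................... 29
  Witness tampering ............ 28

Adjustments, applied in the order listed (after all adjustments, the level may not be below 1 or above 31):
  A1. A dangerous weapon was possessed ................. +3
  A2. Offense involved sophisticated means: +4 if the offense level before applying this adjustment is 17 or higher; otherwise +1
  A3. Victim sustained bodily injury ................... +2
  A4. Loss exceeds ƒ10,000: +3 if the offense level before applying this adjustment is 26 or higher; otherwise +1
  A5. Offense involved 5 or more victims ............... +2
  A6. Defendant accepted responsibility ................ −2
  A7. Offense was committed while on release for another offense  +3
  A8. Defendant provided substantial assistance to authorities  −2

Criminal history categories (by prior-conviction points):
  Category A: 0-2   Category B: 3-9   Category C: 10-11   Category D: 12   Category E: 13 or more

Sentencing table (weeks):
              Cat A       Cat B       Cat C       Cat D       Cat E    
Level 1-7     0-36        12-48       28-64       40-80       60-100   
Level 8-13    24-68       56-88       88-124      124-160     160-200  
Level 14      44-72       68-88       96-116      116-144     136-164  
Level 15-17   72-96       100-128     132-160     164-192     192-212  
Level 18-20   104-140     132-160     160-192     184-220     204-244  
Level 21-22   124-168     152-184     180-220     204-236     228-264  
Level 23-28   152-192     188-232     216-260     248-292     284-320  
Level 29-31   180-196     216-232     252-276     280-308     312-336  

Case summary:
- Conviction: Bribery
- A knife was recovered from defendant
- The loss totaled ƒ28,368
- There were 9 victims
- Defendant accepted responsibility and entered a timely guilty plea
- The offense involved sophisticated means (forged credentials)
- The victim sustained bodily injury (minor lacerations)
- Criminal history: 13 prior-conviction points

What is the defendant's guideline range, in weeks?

Base offense level for bribery: 25.
A1 applies: 25 + 3 = 28.
A2 applies (level before this adjustment is 28 ≥ 17, so +4): 28 + 4 = 32.
A3 applies: 32 + 2 = 34.
A4 applies (level before this adjustment is 34 ≥ 26, so +3): 34 + 3 = 37.
A5 applies: 37 + 2 = 39.
A6 applies: 39 − 2 = 37.
A7 does not apply.
Level 37 exceeds the maximum of 31; capped at 31.
Final offense level: 31.
Criminal history: 13 prior points → Category E (13+).
Level 31 falls in the 29-31 band.
Grid: Level 29-31 × Category E = 312-336 weeks.

312-336 weeks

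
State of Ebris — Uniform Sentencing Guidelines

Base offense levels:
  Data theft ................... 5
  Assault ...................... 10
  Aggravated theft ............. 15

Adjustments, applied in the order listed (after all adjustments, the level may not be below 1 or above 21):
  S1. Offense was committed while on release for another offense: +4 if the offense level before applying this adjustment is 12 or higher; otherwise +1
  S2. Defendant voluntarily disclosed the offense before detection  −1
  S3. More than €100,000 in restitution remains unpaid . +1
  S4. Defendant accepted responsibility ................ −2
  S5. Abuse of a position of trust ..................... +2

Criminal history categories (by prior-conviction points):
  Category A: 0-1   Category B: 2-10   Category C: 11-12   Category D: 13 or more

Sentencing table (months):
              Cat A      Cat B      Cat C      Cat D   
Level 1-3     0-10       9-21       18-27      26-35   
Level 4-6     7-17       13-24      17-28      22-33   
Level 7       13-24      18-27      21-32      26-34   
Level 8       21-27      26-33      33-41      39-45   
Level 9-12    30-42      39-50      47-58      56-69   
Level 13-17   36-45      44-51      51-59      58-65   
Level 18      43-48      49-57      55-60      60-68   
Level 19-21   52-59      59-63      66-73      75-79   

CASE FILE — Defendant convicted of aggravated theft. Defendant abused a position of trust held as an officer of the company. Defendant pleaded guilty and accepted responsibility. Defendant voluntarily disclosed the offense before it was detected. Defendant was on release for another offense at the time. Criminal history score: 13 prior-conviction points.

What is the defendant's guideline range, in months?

Base offense level for aggravated theft: 15.
S1 applies (level before this adjustment is 15 ≥ 12, so +4): 15 + 4 = 19.
S2 applies: 19 − 1 = 18.
S3 does not apply.
S4 applies: 18 − 2 = 16.
S5 applies: 16 + 2 = 18.
Final offense level: 18.
Criminal history: 13 prior points → Category D (13+).
Level 18 falls in the 18 band.
Grid: Level 18 × Category D = 60-68 months.

60-68 months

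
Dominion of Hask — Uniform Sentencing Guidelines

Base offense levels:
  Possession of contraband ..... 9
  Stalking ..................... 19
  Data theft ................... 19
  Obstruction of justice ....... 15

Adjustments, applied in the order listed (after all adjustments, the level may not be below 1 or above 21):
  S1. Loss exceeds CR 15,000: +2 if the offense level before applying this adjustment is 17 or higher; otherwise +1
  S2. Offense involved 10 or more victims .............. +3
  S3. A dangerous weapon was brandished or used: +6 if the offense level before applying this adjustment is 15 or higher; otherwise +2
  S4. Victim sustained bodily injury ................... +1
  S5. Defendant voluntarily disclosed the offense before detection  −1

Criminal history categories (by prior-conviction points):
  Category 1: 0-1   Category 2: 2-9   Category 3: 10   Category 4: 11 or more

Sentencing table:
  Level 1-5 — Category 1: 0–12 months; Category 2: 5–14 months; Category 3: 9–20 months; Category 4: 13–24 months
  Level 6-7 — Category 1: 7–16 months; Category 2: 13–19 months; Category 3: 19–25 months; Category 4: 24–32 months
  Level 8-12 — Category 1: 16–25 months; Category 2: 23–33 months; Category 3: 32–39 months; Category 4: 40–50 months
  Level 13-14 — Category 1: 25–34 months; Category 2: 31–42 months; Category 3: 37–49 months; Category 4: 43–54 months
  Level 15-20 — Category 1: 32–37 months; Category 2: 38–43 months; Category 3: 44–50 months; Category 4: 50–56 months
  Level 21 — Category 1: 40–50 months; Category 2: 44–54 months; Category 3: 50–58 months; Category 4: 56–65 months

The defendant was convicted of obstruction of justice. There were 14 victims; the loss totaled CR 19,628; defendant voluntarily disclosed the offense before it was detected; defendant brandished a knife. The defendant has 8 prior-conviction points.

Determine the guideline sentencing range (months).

44-54 months

Base offense level for obstruction of justice: 15.
S1 applies (level before this adjustment is 15 < 17, so +1): 15 + 1 = 16.
S2 applies: 16 + 3 = 19.
S3 applies (level before this adjustment is 19 ≥ 15, so +6): 19 + 6 = 25.
S4 does not apply.
S5 applies: 25 − 1 = 24.
Level 24 exceeds the maximum of 21; capped at 21.
Final offense level: 21.
Criminal history: 8 prior points → Category 2 (2-9).
Level 21 falls in the 21 band.
Grid: Level 21 × Category 2 = 44-54 months.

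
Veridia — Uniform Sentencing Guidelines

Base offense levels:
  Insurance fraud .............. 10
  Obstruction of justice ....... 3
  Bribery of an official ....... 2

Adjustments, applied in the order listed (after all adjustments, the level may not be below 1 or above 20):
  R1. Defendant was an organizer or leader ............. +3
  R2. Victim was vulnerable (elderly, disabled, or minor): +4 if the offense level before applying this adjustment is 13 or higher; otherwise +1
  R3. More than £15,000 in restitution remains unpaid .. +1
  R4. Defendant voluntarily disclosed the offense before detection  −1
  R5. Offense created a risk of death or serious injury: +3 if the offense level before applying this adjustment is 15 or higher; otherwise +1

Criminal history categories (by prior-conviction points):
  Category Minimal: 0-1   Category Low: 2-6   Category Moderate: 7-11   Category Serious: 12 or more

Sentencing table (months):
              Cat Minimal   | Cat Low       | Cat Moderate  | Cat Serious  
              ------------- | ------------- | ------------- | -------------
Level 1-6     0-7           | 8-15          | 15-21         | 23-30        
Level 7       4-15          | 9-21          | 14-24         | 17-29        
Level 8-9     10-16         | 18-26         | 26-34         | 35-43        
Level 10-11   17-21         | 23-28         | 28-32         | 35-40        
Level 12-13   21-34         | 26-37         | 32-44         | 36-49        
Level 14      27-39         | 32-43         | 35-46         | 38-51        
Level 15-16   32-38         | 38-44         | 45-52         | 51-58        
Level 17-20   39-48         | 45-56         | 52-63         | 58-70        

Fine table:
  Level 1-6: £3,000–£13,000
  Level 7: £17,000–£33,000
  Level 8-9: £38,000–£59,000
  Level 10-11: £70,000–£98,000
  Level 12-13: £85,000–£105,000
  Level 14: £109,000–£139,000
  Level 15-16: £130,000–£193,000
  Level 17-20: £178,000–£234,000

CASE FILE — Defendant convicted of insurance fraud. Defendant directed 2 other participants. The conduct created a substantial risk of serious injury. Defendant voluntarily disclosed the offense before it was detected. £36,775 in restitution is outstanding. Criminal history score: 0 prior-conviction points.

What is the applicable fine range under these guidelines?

Base offense level for insurance fraud: 10.
R1 applies: 10 + 3 = 13.
R2 does not apply.
R3 applies: 13 + 1 = 14.
R4 applies: 14 − 1 = 13.
R5 applies (level before this adjustment is 13 < 15, so +1): 13 + 1 = 14.
Final offense level: 14.
Level 14 falls in the 14 band.
Fine table: Level 14 → £109,000–£139,000.

£109,000–£139,000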